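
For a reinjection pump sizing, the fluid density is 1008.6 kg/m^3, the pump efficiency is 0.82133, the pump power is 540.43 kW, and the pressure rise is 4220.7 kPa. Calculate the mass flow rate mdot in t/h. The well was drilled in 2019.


mdot = P_pump * rho * eta / dP
mdot = 540.43 * 1008.6 * 0.82133 / 4220.7
mdot = 106.0698 kg/s
Convert: 106.0698 kg/s * 3.6 = 381.85 t/h
mdot = 381.85 t/h


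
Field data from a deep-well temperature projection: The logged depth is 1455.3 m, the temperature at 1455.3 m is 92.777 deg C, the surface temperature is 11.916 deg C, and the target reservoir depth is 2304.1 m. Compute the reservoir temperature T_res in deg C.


Step 1: grad = (T_d1 - T_surf)/d1 * 1000 = (92.777 - 11.916)/1455.3 * 1000 = 55.56311 deg C/km
Step 2: T_res = T_surf + grad*d2/1000 = 11.916 + 55.56311*2304.1/1000 = 139.94 deg C
T_res = 139.94 deg C


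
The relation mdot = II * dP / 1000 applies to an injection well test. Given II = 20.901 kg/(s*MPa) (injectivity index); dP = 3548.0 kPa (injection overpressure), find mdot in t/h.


mdot = II * dP / 1000
mdot = 20.901 * 3548.0 / 1000
mdot = 74.15675 kg/s
Convert: 74.15675 kg/s * 3.6 = 266.96 t/h
mdot = 266.96 t/h


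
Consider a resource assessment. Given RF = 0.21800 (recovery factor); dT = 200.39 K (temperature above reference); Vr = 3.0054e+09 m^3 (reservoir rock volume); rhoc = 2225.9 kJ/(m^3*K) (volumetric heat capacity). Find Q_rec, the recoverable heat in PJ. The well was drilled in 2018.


Step 1: Q_s = Vr*rhoc*dT/1e12 = 3.0054e+09*2225.9*200.39/1e12 = 1340.553 PJ
Step 2: Q_rec = Q_s * RF = 1340.553 * 0.218 = 292.24 PJ
Q_rec = 292.24 PJ


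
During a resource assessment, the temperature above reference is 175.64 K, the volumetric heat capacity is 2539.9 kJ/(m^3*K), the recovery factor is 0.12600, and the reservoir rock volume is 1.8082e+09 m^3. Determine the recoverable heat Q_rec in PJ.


Step 1: Q_s = Vr*rhoc*dT/1e12 = 1.8082e+09*2539.9*175.64/1e12 = 806.6526 PJ
Step 2: Q_rec = Q_s * RF = 806.6526 * 0.126 = 101.64 PJ
Q_rec = 101.64 PJ


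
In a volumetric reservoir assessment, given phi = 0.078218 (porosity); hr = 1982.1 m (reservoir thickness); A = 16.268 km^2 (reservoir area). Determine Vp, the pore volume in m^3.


Vp = A * 1e6 * hr * phi
Vp = 16.268 * 1e6 * 1982.1 * 0.078218
Vp = 2.5221e+09 m^3


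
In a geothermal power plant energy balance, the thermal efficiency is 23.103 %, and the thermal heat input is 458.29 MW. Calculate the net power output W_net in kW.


W_net = eta / 100 * Q_in
W_net = 23.103 / 100 * 458.29
W_net = 105.8787 MW
Convert: 105.8787 MW * 1000.0 = 1.0588e+05 kW
W_net = 1.0588e+05 kW


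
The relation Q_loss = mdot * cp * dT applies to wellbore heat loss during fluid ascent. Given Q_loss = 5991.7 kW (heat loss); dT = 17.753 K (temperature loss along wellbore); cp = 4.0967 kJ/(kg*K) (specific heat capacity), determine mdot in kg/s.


mdot = Q_loss / (cp * dT)
mdot = 5991.7 / (4.0967 * 17.753)
mdot = 82.384 kg/s


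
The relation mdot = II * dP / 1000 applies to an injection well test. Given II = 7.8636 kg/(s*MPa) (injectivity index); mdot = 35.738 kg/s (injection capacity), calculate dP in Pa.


dP = mdot * 1000 / II
dP = 35.738 * 1000 / 7.8636
dP = 4544.738 kPa
Convert: 4544.738 kPa * 1000.0 = 4.5447e+06 Pa
dP = 4.5447e+06 Pa


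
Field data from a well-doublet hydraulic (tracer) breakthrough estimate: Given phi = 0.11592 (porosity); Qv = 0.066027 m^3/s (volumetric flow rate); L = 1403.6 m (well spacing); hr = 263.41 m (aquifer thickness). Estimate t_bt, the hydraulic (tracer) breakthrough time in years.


t_bt = pi * hr * phi * L^2 / (3 * Qv) / (365.25*86400)
t_bt = pi * 263.41 * 0.11592 * 1403.6^2 / (3 * 0.066027) / (365.25*86400)
t_bt = 30.233 years


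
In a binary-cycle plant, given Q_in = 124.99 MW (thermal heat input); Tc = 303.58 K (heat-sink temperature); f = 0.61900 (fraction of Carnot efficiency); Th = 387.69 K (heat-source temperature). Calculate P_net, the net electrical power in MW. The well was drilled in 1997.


Step 1: eta = (1 - Tc/Th)*f = (1 - 303.58/387.69)*0.619 = 0.1342931
Step 2: P_net = eta * Q_in = 0.1342931 * 124.99 = 16.785 MW
P_net = 16.785 MW


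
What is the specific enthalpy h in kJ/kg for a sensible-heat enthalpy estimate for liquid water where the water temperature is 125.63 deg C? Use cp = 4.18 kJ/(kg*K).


h = cp * T
h = 4.18 * 125.63
h = 525.13 kJ/kg


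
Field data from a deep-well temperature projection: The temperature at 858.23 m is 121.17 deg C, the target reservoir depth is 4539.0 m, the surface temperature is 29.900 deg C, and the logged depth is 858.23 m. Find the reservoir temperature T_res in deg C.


Step 1: grad = (T_d1 - T_surf)/d1 * 1000 = (121.17 - 29.9)/858.23 * 1000 = 106.3468 deg C/km
Step 2: T_res = T_surf + grad*d2/1000 = 29.9 + 106.3468*4539.0/1000 = 512.61 deg C
T_res = 512.61 deg C


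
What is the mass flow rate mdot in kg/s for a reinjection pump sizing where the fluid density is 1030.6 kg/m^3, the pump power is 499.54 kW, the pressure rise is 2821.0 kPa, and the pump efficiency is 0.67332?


mdot = P_pump * rho * eta / dP
mdot = 499.54 * 1030.6 * 0.67332 / 2821.0
mdot = 122.88 kg/s


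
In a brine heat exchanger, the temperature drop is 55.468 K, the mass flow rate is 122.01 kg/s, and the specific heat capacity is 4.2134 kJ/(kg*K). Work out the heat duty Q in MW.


Q = mdot * cp * dT / 1000
Q = 122.01 * 4.2134 * 55.468 / 1000
Q = 28.515 MW


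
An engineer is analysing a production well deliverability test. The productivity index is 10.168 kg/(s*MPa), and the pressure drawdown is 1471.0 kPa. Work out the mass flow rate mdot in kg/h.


mdot = PI * dP / 1000
mdot = 10.168 * 1471.0 / 1000
mdot = 14.95713 kg/s
Convert: 14.95713 kg/s * 3600.0 = 53846 kg/h
mdot = 53846 kg/h


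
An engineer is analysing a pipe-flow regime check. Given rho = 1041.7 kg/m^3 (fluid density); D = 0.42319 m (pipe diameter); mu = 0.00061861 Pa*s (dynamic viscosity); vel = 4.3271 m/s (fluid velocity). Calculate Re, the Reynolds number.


Re = rho * vel * D / mu
Re = 1041.7 * 4.3271 * 0.42319 / 0.00061861
Re = 3.0836e+06


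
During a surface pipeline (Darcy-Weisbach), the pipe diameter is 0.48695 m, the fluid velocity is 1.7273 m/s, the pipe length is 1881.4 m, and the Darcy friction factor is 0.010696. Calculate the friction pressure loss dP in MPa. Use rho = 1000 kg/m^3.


dP = f * (L/D) * (rho*vel^2/2) / 1000
dP = 0.010696 * (1881.4/0.48695) * (1000*1.7273^2/2) / 1000
dP = 61.64867 kPa
Convert: 61.64867 kPa * 0.001 = 0.061649 MPa
dP = 0.061649 MPa


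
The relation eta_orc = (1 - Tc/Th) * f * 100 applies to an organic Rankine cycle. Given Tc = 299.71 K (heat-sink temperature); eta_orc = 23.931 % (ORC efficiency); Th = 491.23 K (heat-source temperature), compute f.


f = (eta_orc/100) / (1 - Tc/Th)
f = (23.931/100) / (1 - 299.71/491.23)
f = 0.61381


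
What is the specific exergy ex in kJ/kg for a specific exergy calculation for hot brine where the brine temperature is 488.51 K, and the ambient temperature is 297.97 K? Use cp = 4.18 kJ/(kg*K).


ex = cp * ((T_b - T_0) - T_0 * ln(T_b/T_0))
ex = 4.18 * ((488.51 - 297.97) - 297.97 * ln(488.51/297.97))
ex = 180.72 kJ/kg


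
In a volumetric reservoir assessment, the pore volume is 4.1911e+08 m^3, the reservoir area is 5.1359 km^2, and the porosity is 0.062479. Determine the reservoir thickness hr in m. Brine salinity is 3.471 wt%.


hr = Vp / (A * 1e6 * phi)
hr = 4.1911e+08 / (5.1359 * 1e6 * 0.062479)
hr = 1306.1 m


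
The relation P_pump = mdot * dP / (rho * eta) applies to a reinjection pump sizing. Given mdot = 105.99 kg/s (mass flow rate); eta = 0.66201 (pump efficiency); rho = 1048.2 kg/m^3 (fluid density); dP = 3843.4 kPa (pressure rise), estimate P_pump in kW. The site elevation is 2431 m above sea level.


P_pump = mdot * dP / (rho * eta)
P_pump = 105.99 * 3843.4 / (1048.2 * 0.66201)
P_pump = 587.05 kW


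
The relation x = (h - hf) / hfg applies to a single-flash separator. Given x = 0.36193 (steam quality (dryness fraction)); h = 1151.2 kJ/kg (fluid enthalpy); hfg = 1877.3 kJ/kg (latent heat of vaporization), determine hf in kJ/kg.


hf = h - x * hfg
hf = 1151.2 - 0.36193 * 1877.3
hf = 471.75 kJ/kg


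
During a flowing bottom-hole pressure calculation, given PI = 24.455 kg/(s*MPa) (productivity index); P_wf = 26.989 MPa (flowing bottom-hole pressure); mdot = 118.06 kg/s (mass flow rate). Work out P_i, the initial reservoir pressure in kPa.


P_i = P_wf + mdot / PI
P_i = 26.989 + 118.06 / 24.455
P_i = 31.81664 MPa
Convert: 31.81664 MPa * 1000.0 = 31817 kPa
P_i = 31817 kPa


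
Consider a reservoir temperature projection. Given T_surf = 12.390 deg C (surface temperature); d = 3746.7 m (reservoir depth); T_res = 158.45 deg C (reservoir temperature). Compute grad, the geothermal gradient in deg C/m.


grad = (T_res - T_surf) / d * 1000
grad = (158.45 - 12.390) / 3746.7 * 1000
grad = 38.98364 deg C/km
Convert: 38.98364 deg C/km * 0.001 = 0.038984 deg C/m
grad = 0.038984 deg C/m


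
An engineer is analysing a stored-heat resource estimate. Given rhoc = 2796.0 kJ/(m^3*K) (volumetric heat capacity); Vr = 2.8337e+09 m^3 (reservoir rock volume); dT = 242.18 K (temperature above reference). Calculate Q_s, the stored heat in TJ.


Q_s = Vr * rhoc * dT / 1e12
Q_s = 2.8337e+09 * 2796.0 * 242.18 / 1e12
Q_s = 1918.798 PJ
Convert: 1918.798 PJ * 1000.0 = 1.9188e+06 TJ
Q_s = 1.9188e+06 TJ


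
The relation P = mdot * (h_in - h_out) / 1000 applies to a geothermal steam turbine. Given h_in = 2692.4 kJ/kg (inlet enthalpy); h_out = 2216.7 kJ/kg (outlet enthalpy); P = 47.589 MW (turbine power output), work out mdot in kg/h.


mdot = P * 1000 / (h_in - h_out)
mdot = 47.589 * 1000 / (2692.4 - 2216.7)
mdot = 100.0399 kg/s
Convert: 100.0399 kg/s * 3600.0 = 3.6014e+05 kg/h
mdot = 3.6014e+05 kg/h


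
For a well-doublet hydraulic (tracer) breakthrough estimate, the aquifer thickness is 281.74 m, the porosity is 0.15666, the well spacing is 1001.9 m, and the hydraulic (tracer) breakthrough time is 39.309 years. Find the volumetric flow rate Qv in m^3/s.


Qv = pi*hr*phi*L^2 / (3*t_bt*365.25*86400)
Qv = pi*281.74*0.15666*1001.9^2 / (3*39.309*365.25*86400)
Qv = 0.037401 m^3/s


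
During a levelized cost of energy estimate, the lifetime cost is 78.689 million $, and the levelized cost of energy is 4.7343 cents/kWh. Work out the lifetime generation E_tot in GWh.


E_tot = C_tot / LCOE * 100
E_tot = 78.689 / 4.7343 * 100
E_tot = 1662.1 GWh


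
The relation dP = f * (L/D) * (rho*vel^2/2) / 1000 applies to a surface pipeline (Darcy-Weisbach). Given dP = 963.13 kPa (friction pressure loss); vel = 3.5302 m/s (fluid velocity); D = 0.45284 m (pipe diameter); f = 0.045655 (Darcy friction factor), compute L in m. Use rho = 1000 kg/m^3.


L = dP*1000*D / (f*rho*vel^2/2)
L = 963.13*1000*0.45284 / (0.045655*1000*3.5302^2/2)
L = 1533.1 m


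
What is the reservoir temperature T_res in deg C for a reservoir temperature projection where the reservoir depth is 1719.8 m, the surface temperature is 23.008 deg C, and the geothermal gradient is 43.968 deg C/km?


T_res = T_surf + grad * d / 1000
T_res = 23.008 + 43.968 * 1719.8 / 1000
T_res = 98.624 deg C


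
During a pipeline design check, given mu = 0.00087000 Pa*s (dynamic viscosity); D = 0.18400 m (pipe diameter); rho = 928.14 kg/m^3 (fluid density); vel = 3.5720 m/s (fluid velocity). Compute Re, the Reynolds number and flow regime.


Step 1: Re = rho*vel*D/mu = 928.14*3.572*0.184/0.00087 = 7.0117e+05
Step 2: Re = 7.0117e+05 > 4000, so flow is turbulent.
Re = 7.0117e+05 (turbulent)


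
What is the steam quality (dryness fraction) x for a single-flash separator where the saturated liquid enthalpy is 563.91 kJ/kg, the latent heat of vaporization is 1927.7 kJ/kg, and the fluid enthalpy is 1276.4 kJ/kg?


x = (h - hf) / hfg
x = (1276.4 - 563.91) / 1927.7
x = 0.36961


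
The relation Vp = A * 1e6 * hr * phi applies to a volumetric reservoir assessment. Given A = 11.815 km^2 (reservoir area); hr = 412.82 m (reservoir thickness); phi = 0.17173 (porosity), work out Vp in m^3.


Vp = A * 1e6 * hr * phi
Vp = 11.815 * 1e6 * 412.82 * 0.17173
Vp = 8.3761e+08 m^3


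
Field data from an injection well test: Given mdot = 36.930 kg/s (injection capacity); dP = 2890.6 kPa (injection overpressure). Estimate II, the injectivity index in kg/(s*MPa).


II = mdot * 1000 / dP
II = 36.930 * 1000 / 2890.6
II = 12.776 kg/(s*MPa)


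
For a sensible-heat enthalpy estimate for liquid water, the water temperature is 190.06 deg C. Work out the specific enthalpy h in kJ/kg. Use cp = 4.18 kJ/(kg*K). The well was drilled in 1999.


h = cp * T
h = 4.18 * 190.06
h = 794.45 kJ/kg


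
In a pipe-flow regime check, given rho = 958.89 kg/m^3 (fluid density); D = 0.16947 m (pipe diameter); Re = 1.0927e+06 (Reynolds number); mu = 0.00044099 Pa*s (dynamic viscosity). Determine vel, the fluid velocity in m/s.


vel = Re * mu / (rho * D)
vel = 1.0927e+06 * 0.00044099 / (958.89 * 0.16947)
vel = 2.9653 m/s


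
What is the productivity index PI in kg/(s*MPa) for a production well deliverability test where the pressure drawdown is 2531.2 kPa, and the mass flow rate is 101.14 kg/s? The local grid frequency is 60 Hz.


PI = mdot * 1000 / dP
PI = 101.14 * 1000 / 2531.2
PI = 39.957 kg/(s*MPa)


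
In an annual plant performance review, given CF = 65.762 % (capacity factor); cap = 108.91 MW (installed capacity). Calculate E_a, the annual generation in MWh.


E_a = CF / 100 * cap * 8760
E_a = 65.762 / 100 * 108.91 * 8760
E_a = 6.2740e+05 MWh


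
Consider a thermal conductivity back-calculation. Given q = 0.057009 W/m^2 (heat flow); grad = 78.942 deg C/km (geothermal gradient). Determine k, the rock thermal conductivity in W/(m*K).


k = q / (grad / 1000)
k = 0.057009 / (78.942 / 1000)
k = 0.72216 W/(m*K)


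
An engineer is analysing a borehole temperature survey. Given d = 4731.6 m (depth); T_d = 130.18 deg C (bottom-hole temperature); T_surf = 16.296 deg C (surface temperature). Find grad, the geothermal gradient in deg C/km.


grad = (T_d - T_surf) / d * 1000
grad = (130.18 - 16.296) / 4731.6 * 1000
grad = 24.069 deg C/km


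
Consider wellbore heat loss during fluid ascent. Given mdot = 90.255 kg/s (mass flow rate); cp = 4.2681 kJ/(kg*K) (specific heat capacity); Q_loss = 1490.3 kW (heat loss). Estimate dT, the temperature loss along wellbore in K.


dT = Q_loss / (mdot * cp)
dT = 1490.3 / (90.255 * 4.2681)
dT = 3.8687 K


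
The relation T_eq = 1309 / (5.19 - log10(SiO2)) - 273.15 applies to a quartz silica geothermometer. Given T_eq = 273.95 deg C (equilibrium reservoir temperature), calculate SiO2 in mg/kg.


SiO2 = 10^(5.19 - 1309/(T_eq + 273.15))
SiO2 = 10^(5.19 - 1309/(273.95 + 273.15))
SiO2 = 627.17 mg/kg


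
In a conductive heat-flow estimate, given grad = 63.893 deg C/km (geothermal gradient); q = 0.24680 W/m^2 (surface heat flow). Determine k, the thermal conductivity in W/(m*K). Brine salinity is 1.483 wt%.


k = q * 1000 / grad
k = 0.24680 * 1000 / 63.893
k = 3.8627 W/(m*K)


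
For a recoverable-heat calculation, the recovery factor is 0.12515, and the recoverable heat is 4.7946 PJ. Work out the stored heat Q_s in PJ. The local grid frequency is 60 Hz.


Q_s = Q_rec / RF
Q_s = 4.7946 / 0.12515
Q_s = 38.311 PJ


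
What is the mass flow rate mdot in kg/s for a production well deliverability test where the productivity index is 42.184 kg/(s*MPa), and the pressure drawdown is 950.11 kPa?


mdot = PI * dP / 1000
mdot = 42.184 * 950.11 / 1000
mdot = 40.079 kg/s


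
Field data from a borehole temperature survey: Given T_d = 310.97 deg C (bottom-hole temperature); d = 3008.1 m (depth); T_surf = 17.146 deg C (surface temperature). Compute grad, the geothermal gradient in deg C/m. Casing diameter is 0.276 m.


grad = (T_d - T_surf) / d * 1000
grad = (310.97 - 17.146) / 3008.1 * 1000
grad = 97.67760 deg C/km
Convert: 97.67760 deg C/km * 0.001 = 0.097678 deg C/m
grad = 0.097678 deg C/m


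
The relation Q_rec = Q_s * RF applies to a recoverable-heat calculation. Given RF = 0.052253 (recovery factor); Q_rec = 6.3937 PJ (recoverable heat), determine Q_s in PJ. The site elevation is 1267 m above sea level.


Q_s = Q_rec / RF
Q_s = 6.3937 / 0.052253
Q_s = 122.36 PJ


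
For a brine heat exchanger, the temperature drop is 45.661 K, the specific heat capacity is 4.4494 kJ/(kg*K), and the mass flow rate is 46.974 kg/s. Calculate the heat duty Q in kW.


Q = mdot * cp * dT / 1000
Q = 46.974 * 4.4494 * 45.661 / 1000
Q = 9.543428 MW
Convert: 9.543428 MW * 1000.0 = 9543.4 kW
Q = 9543.4 kW


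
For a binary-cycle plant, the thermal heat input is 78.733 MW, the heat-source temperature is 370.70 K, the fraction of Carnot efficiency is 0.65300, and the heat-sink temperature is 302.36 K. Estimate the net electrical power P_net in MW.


Step 1: eta = (1 - Tc/Th)*f = (1 - 302.36/370.7)*0.653 = 0.1203831
Step 2: P_net = eta * Q_in = 0.1203831 * 78.733 = 9.4781 MW
P_net = 9.4781 MW


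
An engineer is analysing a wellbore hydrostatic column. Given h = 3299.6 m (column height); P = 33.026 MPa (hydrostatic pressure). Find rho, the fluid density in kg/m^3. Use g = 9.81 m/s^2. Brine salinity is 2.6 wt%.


rho = P * 1e6 / (g * h)
rho = 33.026 * 1e6 / (9.81 * 3299.6)
rho = 1020.3 kg/m^3


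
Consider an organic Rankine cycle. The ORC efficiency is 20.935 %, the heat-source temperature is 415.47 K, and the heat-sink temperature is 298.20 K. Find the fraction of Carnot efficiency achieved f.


f = (eta_orc/100) / (1 - Tc/Th)
f = (20.935/100) / (1 - 298.20/415.47)
f = 0.74170


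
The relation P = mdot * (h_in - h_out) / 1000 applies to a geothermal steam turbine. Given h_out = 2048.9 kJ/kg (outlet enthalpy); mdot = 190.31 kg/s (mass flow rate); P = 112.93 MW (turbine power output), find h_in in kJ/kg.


h_in = h_out + P * 1000 / mdot
h_in = 2048.9 + 112.93 * 1000 / 190.31
h_in = 2642.3 kJ/kg


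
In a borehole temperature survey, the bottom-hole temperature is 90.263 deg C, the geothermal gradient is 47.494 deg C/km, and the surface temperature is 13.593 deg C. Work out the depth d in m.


d = (T_d - T_surf) / grad * 1000
d = (90.263 - 13.593) / 47.494 * 1000
d = 1614.3 m


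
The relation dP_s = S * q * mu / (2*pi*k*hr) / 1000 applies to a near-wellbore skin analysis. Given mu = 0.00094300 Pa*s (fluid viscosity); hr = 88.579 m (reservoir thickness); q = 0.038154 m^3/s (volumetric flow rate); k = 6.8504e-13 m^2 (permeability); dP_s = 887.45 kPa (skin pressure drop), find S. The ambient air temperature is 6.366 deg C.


S = dP_s * 1000 * 2*pi*k*hr / (q*mu)
S = 887.45 * 1000 * 2*pi*6.8504e-13*88.579 / (0.038154*0.00094300)
S = 9.4041


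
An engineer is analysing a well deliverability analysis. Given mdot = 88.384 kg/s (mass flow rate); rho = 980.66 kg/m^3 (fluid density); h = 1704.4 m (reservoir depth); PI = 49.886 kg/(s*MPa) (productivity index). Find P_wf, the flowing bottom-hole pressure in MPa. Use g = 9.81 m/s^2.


Step 1: P_i = rho*g*h/1e6 = 980.66*9.81*1704.4/1e6 = 16.39680 MPa
Step 2: P_wf = P_i - mdot/PI = 16.39680 - 88.384/49.886 = 14.625 MPa
P_wf = 14.625 MPa


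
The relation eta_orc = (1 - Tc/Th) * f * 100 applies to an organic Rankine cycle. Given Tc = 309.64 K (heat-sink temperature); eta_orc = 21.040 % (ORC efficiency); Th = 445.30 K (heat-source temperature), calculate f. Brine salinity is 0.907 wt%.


f = (eta_orc/100) / (1 - Tc/Th)
f = (21.040/100) / (1 - 309.64/445.30)
f = 0.69063


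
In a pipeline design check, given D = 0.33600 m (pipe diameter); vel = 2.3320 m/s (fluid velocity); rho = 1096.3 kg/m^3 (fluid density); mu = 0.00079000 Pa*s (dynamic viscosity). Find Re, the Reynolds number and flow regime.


Step 1: Re = rho*vel*D/mu = 1096.3*2.332*0.336/0.00079 = 1.0874e+06
Step 2: Re = 1.0874e+06 > 4000, so flow is turbulent.
Re = 1.0874e+06 (turbulent)


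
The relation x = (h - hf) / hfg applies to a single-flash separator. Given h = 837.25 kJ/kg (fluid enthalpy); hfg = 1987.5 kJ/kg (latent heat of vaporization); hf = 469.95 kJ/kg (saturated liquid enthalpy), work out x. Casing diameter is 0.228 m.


x = (h - hf) / hfg
x = (837.25 - 469.95) / 1987.5
x = 0.18481


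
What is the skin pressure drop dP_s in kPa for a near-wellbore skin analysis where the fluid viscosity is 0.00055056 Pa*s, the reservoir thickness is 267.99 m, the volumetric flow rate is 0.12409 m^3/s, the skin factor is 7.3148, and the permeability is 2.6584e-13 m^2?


dP_s = S * q * mu / (2*pi*k*hr) / 1000
dP_s = 7.3148 * 0.12409 * 0.00055056 / (2*pi*2.6584e-13*267.99) / 1000
dP_s = 1116.4 kPa


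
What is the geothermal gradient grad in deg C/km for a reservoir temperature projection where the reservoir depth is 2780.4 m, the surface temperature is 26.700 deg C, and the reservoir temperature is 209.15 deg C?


grad = (T_res - T_surf) / d * 1000
grad = (209.15 - 26.700) / 2780.4 * 1000
grad = 65.620 deg C/km


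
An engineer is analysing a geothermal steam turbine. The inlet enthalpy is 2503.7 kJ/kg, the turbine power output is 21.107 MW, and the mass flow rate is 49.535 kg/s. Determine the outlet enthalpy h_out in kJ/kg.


h_out = h_in - P * 1000 / mdot
h_out = 2503.7 - 21.107 * 1000 / 49.535
h_out = 2077.6 kJ/kg


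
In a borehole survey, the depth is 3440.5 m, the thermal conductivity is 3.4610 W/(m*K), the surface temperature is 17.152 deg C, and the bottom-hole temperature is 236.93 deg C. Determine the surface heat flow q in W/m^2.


Step 1: grad = (T_d - T_surf)/d * 1000 = (236.93 - 17.152)/3440.5 * 1000 = 63.87967 deg C/km
Step 2: q = k * grad / 1000 = 3.461 * 63.87967 / 1000 = 0.22109 W/m^2
q = 0.22109 W/m^2


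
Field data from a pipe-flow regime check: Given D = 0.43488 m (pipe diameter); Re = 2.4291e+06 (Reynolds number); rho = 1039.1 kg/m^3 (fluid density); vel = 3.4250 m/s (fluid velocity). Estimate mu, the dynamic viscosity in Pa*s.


mu = rho * vel * D / Re
mu = 1039.1 * 3.4250 * 0.43488 / 2.4291e+06
mu = 0.00063715 Pa*s


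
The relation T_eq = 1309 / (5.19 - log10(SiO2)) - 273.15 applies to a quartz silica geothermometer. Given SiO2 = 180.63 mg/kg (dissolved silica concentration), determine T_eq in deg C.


T_eq = 1309 / (5.19 - log10(SiO2)) - 273.15
T_eq = 1309 / (5.19 - log10(180.63)) - 273.15
T_eq = 173.12 deg C


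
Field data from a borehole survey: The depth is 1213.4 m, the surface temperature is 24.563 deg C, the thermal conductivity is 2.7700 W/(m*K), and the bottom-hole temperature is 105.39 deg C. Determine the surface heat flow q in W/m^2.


Step 1: grad = (T_d - T_surf)/d * 1000 = (105.39 - 24.563)/1213.4 * 1000 = 66.61200 deg C/km
Step 2: q = k * grad / 1000 = 2.77 * 66.61200 / 1000 = 0.18452 W/m^2
q = 0.18452 W/m^2


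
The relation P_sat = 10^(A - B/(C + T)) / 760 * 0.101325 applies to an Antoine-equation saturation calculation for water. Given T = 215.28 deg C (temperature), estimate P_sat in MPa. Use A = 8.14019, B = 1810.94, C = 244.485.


P_sat = 10^(A - B/(C + T)) / 760 * 0.101325
P_sat = 10^(8.14019 - 1810.94/(244.485 + 215.28)) / 760 * 0.101325
P_sat = 2.1196 MPa


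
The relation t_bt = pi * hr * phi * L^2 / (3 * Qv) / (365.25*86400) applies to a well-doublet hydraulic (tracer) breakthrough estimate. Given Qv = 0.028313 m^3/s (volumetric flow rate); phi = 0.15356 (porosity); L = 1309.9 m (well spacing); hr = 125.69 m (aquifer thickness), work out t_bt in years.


t_bt = pi * hr * phi * L^2 / (3 * Qv) / (365.25*86400)
t_bt = pi * 125.69 * 0.15356 * 1309.9^2 / (3 * 0.028313) / (365.25*86400)
t_bt = 38.814 years


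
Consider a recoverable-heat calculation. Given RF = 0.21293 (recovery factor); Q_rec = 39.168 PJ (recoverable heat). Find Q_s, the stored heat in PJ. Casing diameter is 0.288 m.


Q_s = Q_rec / RF
Q_s = 39.168 / 0.21293
Q_s = 183.95 PJ


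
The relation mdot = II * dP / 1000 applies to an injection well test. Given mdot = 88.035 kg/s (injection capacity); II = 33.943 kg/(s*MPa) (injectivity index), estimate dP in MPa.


dP = mdot * 1000 / II
dP = 88.035 * 1000 / 33.943
dP = 2593.613 kPa
Convert: 2593.613 kPa * 0.001 = 2.5936 MPa
dP = 2.5936 MPa


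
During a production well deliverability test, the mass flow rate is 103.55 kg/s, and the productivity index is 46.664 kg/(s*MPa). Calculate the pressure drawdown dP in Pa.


dP = mdot * 1000 / PI
dP = 103.55 * 1000 / 46.664
dP = 2219.055 kPa
Convert: 2219.055 kPa * 1000.0 = 2.2191e+06 Pa
dP = 2.2191e+06 Pa


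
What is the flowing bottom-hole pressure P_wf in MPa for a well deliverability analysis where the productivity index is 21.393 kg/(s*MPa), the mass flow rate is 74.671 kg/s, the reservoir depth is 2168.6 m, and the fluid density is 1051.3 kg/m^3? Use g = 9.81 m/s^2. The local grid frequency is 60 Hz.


Step 1: P_i = rho*g*h/1e6 = 1051.3*9.81*2168.6/1e6 = 22.36532 MPa
Step 2: P_wf = P_i - mdot/PI = 22.36532 - 74.671/21.393 = 18.875 MPa
P_wf = 18.875 MPa


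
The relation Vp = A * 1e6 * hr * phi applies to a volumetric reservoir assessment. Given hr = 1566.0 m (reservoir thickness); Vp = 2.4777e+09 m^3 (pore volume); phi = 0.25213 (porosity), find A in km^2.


A = Vp / (1e6 * hr * phi)
A = 2.4777e+09 / (1e6 * 1566.0 * 0.25213)
A = 6.2753 km^2


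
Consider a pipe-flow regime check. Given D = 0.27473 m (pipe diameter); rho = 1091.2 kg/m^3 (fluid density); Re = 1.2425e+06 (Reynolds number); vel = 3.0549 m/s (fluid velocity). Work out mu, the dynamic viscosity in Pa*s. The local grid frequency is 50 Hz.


mu = rho * vel * D / Re
mu = 1091.2 * 3.0549 * 0.27473 / 1.2425e+06
mu = 0.00073707 Pa*s


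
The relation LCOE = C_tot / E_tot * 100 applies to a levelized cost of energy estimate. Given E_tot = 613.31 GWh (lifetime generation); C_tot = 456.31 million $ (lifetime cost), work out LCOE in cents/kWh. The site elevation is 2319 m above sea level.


LCOE = C_tot / E_tot * 100
LCOE = 456.31 / 613.31 * 100
LCOE = 74.401 cents/kWh


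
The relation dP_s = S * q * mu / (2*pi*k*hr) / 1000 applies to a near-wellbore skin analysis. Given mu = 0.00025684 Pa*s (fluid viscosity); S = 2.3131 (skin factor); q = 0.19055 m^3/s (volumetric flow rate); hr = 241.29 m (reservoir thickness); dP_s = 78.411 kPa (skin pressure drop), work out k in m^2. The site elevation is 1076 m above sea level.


k = S*q*mu / (2*pi*dP_s*1000*hr)
k = 2.3131*0.19055*0.00025684 / (2*pi*78.411*1000*241.29)
k = 9.5229e-13 m^2


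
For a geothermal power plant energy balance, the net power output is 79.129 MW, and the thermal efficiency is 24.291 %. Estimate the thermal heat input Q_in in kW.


Q_in = W_net / (eta / 100)
Q_in = 79.129 / (24.291 / 100)
Q_in = 325.7544 MW
Convert: 325.7544 MW * 1000.0 = 3.2575e+05 kW
Q_in = 3.2575e+05 kW


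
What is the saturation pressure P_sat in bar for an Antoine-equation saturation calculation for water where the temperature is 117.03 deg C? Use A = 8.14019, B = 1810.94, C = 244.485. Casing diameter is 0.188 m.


P_sat = 10^(A - B/(C + T)) / 760 * 0.101325
P_sat = 10^(8.14019 - 1810.94/(244.485 + 117.03)) / 760 * 0.101325
P_sat = 0.1802125 MPa
Convert: 0.1802125 MPa * 10.0 = 1.8021 bar
P_sat = 1.8021 bar


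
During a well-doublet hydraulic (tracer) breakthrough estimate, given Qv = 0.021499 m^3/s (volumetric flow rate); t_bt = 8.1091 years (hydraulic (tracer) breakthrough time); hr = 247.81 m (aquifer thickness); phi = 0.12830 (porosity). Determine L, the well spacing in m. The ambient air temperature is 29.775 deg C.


L = sqrt(t_bt*365.25*86400*3*Qv / (pi*hr*phi))
L = sqrt(8.1091*365.25*86400*3*0.021499 / (pi*247.81*0.12830))
L = 406.50 m


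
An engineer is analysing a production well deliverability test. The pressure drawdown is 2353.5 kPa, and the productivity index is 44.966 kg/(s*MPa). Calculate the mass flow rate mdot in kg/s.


mdot = PI * dP / 1000
mdot = 44.966 * 2353.5 / 1000
mdot = 105.83 kg/s


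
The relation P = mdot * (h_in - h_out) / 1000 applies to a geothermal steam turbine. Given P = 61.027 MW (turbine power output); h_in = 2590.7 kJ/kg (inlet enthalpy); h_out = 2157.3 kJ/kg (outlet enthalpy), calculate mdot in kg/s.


mdot = P * 1000 / (h_in - h_out)
mdot = 61.027 * 1000 / (2590.7 - 2157.3)
mdot = 140.81 kg/s


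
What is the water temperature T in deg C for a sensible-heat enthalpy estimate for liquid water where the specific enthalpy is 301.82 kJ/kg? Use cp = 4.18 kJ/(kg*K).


T = h / cp
T = 301.82 / 4.18
T = 72.206 deg C


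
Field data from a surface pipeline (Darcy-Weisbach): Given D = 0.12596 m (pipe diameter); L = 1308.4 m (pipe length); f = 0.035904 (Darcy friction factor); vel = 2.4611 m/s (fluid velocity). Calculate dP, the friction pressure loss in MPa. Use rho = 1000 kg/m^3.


dP = f * (L/D) * (rho*vel^2/2) / 1000
dP = 0.035904 * (1308.4/0.12596) * (1000*2.4611^2/2) / 1000
dP = 1129.482 kPa
Convert: 1129.482 kPa * 0.001 = 1.1295 MPa
dP = 1.1295 MPa


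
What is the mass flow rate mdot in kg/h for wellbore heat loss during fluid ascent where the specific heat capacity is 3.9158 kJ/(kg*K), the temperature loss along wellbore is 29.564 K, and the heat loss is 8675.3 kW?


mdot = Q_loss / (cp * dT)
mdot = 8675.3 / (3.9158 * 29.564)
mdot = 74.93778 kg/s
Convert: 74.93778 kg/s * 3600.0 = 2.6978e+05 kg/h
mdot = 2.6978e+05 kg/h


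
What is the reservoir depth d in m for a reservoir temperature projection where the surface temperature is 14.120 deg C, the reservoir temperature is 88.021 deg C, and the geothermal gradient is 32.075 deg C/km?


d = (T_res - T_surf) / grad * 1000
d = (88.021 - 14.120) / 32.075 * 1000
d = 2304.0 m


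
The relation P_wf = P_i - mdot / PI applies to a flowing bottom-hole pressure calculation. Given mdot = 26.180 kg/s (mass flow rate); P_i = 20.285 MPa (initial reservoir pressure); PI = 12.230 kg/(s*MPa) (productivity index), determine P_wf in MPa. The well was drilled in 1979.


P_wf = P_i - mdot / PI
P_wf = 20.285 - 26.180 / 12.230
P_wf = 18.144 MPa


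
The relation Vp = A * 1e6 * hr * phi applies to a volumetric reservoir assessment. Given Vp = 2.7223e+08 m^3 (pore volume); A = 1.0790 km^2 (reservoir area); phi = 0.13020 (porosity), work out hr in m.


hr = Vp / (A * 1e6 * phi)
hr = 2.7223e+08 / (1.0790 * 1e6 * 0.13020)
hr = 1937.8 m


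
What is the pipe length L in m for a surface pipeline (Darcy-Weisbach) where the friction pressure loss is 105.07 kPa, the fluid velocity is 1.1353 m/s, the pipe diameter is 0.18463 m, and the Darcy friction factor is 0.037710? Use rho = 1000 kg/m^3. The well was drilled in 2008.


L = dP*1000*D / (f*rho*vel^2/2)
L = 105.07*1000*0.18463 / (0.037710*1000*1.1353^2/2)
L = 798.24 m


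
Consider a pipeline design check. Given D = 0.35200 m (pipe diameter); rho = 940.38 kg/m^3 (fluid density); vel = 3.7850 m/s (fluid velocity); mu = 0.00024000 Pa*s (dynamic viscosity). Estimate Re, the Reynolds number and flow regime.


Step 1: Re = rho*vel*D/mu = 940.38*3.785*0.352/0.00024 = 5.2204e+06
Step 2: Re = 5.2204e+06 > 4000, so flow is turbulent.
Re = 5.2204e+06 (turbulent)


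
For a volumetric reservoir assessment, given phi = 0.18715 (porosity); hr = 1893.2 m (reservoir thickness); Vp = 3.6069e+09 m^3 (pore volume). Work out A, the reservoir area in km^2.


A = Vp / (1e6 * hr * phi)
A = 3.6069e+09 / (1e6 * 1893.2 * 0.18715)
A = 10.180 km^2


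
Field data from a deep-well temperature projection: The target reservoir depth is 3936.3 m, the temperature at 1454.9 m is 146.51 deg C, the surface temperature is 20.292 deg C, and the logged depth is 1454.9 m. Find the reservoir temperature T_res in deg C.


Step 1: grad = (T_d1 - T_surf)/d1 * 1000 = (146.51 - 20.292)/1454.9 * 1000 = 86.75373 deg C/km
Step 2: T_res = T_surf + grad*d2/1000 = 20.292 + 86.75373*3936.3/1000 = 361.78 deg C
T_res = 361.78 deg C


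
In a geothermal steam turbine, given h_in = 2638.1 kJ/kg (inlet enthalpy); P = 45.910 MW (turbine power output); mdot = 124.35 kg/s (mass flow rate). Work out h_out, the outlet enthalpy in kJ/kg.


h_out = h_in - P * 1000 / mdot
h_out = 2638.1 - 45.910 * 1000 / 124.35
h_out = 2268.9 kJ/kg


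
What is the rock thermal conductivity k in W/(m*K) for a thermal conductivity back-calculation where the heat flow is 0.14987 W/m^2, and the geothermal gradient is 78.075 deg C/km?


k = q / (grad / 1000)
k = 0.14987 / (78.075 / 1000)
k = 1.9196 W/(m*K)


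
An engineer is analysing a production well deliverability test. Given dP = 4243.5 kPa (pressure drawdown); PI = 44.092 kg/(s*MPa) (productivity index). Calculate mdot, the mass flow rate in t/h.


mdot = PI * dP / 1000
mdot = 44.092 * 4243.5 / 1000
mdot = 187.1044 kg/s
Convert: 187.1044 kg/s * 3.6 = 673.58 t/h
mdot = 673.58 t/h


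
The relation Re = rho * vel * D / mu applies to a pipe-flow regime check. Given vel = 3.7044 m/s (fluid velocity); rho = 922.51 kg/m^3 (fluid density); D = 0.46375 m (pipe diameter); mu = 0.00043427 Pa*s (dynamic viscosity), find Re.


Re = rho * vel * D / mu
Re = 922.51 * 3.7044 * 0.46375 / 0.00043427
Re = 3.6493e+06


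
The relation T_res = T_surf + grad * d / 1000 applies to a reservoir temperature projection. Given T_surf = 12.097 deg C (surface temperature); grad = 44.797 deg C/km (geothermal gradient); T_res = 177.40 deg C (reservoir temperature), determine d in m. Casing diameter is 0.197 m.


d = (T_res - T_surf) / grad * 1000
d = (177.40 - 12.097) / 44.797 * 1000
d = 3690.0 m


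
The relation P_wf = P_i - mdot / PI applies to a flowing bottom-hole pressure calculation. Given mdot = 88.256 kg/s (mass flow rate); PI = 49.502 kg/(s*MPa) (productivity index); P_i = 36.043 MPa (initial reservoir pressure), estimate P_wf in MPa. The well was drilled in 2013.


P_wf = P_i - mdot / PI
P_wf = 36.043 - 88.256 / 49.502
P_wf = 34.260 MPa


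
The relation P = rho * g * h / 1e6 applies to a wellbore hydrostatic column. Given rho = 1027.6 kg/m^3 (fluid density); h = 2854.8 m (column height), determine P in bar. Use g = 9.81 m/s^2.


P = rho * g * h / 1e6
P = 1027.6 * 9.81 * 2854.8 / 1e6
P = 28.77854 MPa
Convert: 28.77854 MPa * 10.0 = 287.79 bar
P = 287.79 bar


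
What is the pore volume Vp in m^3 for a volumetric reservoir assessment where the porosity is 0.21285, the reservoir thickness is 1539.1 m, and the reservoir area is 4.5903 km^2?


Vp = A * 1e6 * hr * phi
Vp = 4.5903 * 1e6 * 1539.1 * 0.21285
Vp = 1.5038e+09 m^3


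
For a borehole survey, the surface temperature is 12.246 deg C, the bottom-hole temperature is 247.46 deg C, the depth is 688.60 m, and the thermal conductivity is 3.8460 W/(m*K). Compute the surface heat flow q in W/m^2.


Step 1: grad = (T_d - T_surf)/d * 1000 = (247.46 - 12.246)/688.6 * 1000 = 341.5829 deg C/km
Step 2: q = k * grad / 1000 = 3.846 * 341.5829 / 1000 = 1.3137 W/m^2
q = 1.3137 W/m^2


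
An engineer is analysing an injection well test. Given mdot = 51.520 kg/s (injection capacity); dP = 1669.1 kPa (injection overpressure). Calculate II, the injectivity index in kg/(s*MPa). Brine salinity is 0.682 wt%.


II = mdot * 1000 / dP
II = 51.520 * 1000 / 1669.1
II = 30.867 kg/(s*MPa)


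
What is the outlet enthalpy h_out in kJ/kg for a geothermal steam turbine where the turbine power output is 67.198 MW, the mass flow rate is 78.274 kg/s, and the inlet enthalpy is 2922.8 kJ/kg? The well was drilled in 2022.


h_out = h_in - P * 1000 / mdot
h_out = 2922.8 - 67.198 * 1000 / 78.274
h_out = 2064.3 kJ/kg


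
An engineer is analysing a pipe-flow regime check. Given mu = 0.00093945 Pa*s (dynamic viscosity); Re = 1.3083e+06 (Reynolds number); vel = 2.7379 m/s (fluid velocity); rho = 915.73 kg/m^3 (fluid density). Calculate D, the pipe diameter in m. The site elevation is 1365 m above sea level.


D = Re * mu / (rho * vel)
D = 1.3083e+06 * 0.00093945 / (915.73 * 2.7379)
D = 0.49023 m


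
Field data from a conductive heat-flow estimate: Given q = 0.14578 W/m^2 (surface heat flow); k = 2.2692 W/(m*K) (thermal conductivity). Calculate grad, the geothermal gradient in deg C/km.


grad = q * 1000 / k
grad = 0.14578 * 1000 / 2.2692
grad = 64.243 deg C/km


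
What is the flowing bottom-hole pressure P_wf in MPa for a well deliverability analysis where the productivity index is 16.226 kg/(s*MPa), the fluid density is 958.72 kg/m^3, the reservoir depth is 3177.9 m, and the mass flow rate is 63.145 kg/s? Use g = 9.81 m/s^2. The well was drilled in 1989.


Step 1: P_i = rho*g*h/1e6 = 958.72*9.81*3177.9/1e6 = 29.88829 MPa
Step 2: P_wf = P_i - mdot/PI = 29.88829 - 63.145/16.226 = 25.997 MPa
P_wf = 25.997 MPa


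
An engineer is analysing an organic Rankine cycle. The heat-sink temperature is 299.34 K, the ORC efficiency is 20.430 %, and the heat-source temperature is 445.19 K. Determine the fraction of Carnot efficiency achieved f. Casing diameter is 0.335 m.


f = (eta_orc/100) / (1 - Tc/Th)
f = (20.430/100) / (1 - 299.34/445.19)
f = 0.62360


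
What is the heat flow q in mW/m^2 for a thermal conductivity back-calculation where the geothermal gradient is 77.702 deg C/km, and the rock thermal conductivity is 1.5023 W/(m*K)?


q = k * grad / 1000
q = 1.5023 * 77.702 / 1000
q = 0.1167317 W/m^2
Convert: 0.1167317 W/m^2 * 1000.0 = 116.73 mW/m^2
q = 116.73 mW/m^2


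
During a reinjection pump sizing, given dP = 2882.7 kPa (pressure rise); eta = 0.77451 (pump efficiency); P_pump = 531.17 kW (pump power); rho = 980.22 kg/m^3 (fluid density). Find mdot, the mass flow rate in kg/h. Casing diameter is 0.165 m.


mdot = P_pump * rho * eta / dP
mdot = 531.17 * 980.22 * 0.77451 / 2882.7
mdot = 139.8894 kg/s
Convert: 139.8894 kg/s * 3600.0 = 5.0360e+05 kg/h
mdot = 5.0360e+05 kg/h


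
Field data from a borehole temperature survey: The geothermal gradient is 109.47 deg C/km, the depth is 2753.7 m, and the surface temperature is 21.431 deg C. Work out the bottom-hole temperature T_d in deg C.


T_d = T_surf + grad * d / 1000
T_d = 21.431 + 109.47 * 2753.7 / 1000
T_d = 322.88 deg C


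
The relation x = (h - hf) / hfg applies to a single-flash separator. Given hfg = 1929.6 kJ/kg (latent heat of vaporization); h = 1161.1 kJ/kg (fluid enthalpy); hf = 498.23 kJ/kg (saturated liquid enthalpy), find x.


x = (h - hf) / hfg
x = (1161.1 - 498.23) / 1929.6
x = 0.34353


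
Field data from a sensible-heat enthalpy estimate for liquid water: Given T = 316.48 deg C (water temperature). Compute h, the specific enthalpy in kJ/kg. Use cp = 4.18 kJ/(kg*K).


h = cp * T
h = 4.18 * 316.48
h = 1322.9 kJ/kg


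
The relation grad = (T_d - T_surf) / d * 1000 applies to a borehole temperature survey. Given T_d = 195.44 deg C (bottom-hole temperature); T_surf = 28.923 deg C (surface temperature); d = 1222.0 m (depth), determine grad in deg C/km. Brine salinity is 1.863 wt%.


grad = (T_d - T_surf) / d * 1000
grad = (195.44 - 28.923) / 1222.0 * 1000
grad = 136.27 deg C/km


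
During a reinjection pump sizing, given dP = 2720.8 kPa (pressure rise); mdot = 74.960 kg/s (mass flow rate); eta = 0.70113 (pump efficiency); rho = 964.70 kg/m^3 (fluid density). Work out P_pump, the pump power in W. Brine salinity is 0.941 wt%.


P_pump = mdot * dP / (rho * eta)
P_pump = 74.960 * 2720.8 / (964.70 * 0.70113)
P_pump = 301.5334 kW
Convert: 301.5334 kW * 1000.0 = 3.0153e+05 W
P_pump = 3.0153e+05 W


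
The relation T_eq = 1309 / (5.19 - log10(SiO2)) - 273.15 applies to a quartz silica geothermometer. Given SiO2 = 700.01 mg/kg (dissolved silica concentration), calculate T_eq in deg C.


T_eq = 1309 / (5.19 - log10(SiO2)) - 273.15
T_eq = 1309 / (5.19 - log10(700.01)) - 273.15
T_eq = 285.08 deg C


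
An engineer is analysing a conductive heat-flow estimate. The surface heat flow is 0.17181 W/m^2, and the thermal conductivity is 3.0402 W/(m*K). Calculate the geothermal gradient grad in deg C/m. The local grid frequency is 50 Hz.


grad = q * 1000 / k
grad = 0.17181 * 1000 / 3.0402
grad = 56.51273 deg C/km
Convert: 56.51273 deg C/km * 0.001 = 0.056513 deg C/m
grad = 0.056513 deg C/m


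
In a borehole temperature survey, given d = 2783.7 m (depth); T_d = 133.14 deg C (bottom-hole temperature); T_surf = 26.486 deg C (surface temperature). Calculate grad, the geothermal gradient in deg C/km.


grad = (T_d - T_surf) / d * 1000
grad = (133.14 - 26.486) / 2783.7 * 1000
grad = 38.314 deg C/km
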